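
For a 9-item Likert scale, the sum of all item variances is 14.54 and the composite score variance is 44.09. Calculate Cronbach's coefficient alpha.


alpha = (k/(k-1)) * (1 - sum(si^2)/s_total^2)
= (9/8) * (1 - 14.54/44.09)
alpha = 0.754

0.754


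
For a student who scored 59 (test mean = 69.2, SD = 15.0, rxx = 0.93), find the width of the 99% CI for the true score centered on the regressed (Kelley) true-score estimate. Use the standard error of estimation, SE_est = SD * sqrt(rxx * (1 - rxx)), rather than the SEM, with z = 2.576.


True score estimate = 0.93*59 + 0.07*69.2 = 59.714
SE_est = SD * sqrt(rxx * (1 - rxx)) = 15.0 * sqrt(0.93 * 0.07) = 15.0 * sqrt(0.0651) = 3.827205
CI = T_est +/- z * SE_est, so width = 2 * z * SE_est = 2 * 2.576 * 3.827205
Width = 19.7178

19.7178


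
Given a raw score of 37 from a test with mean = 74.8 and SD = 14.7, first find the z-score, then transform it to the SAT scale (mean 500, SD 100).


z = (X - mean) / SD = (37 - 74.8) / 14.7
z = -37.8 / 14.7
z = -2.5714
SAT-scale = SAT = 500 + 100z
Carry z at full precision (z = -37.8 / 14.7) into the conversion:
SAT-scale = 500 + 100 * (-37.8 / 14.7) = 500 + -3780 / 14.7
SAT-scale = 500 + -257.1429
SAT-scale = 242.8571

242.8571


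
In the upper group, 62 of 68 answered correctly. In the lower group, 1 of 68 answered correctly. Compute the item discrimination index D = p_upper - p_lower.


p_upper = 62/68 = 0.9118
p_lower = 1/68 = 0.0147
D = 0.9118 - 0.0147 = 0.8971

0.8971


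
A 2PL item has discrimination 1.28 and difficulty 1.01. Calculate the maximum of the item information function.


For 2PL, max info at theta = b = 1.01
I_max = a^2 / 4 = 1.28^2 / 4
= 1.6384 / 4
I_max = 0.4096

0.4096


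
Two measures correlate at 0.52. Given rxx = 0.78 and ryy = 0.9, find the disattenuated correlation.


r_corrected = rxy / sqrt(rxx * ryy)
= 0.52 / sqrt(0.78 * 0.9)
= 0.52 / sqrt(0.702)
= 0.52 / 0.837854
r_corrected = 0.6206

0.6206


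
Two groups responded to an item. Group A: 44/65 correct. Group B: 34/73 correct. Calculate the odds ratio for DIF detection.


Odds_A = 44/21 = 2.0952
Odds_B = 34/39 = 0.8718
OR = Odds_A / Odds_B = 2.0952 / 0.8718
Exactly, OR = (44 * 39) / (21 * 34) = 1716 / 714
OR = 2.4034

2.4034


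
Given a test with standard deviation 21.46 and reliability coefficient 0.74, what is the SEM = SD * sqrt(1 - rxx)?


SEM = SD * sqrt(1 - rxx)
SEM = 21.46 * sqrt(1 - 0.74)
SEM = 21.46 * sqrt(0.26) = 21.46 * 0.509902
SEM = 10.9425

10.9425


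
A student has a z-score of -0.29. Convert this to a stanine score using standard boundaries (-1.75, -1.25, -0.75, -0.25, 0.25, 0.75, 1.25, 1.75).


Stanine boundaries: [-1.75, -1.25, -0.75, -0.25, 0.25, 0.75, 1.25, 1.75]
z = -0.29
Check each boundary:
  z >= -1.75 -> could be stanine 2
  z >= -1.25 -> could be stanine 3
  z >= -0.75 -> could be stanine 4
  z < -0.25
  z < 0.25
  z < 0.75
  z < 1.25
  z < 1.75
Highest qualifying boundary gives stanine = 4

4


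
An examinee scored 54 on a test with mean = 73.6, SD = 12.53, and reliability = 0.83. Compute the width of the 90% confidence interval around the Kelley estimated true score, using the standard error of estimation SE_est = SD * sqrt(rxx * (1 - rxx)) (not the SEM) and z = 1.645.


True score estimate = 0.83*54 + 0.17*73.6 = 57.332
SE_est = SD * sqrt(rxx * (1 - rxx)) = 12.53 * sqrt(0.83 * 0.17) = 12.53 * sqrt(0.1411) = 4.706679
CI = T_est +/- z * SE_est, so width = 2 * z * SE_est = 2 * 1.645 * 4.706679
Width = 15.485

15.485


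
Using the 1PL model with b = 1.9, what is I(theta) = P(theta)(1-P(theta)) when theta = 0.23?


P = 1/(1+exp(-(0.23-1.9))) = 0.1584
I = P*(1-P) = 0.1584 * 0.8416
I = 0.1333

0.1333


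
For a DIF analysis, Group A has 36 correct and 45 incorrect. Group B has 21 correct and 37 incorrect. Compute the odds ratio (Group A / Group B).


Odds_A = 36/45 = 0.8
Odds_B = 21/37 = 0.5676
OR = Odds_A / Odds_B = 0.8 / 0.5676
Exactly, OR = (36 * 37) / (45 * 21) = 1332 / 945
OR = 1.4095

1.4095


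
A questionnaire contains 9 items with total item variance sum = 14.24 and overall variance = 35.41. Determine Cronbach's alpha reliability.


alpha = (k/(k-1)) * (1 - sum(si^2)/s_total^2)
= (9/8) * (1 - 14.24/35.41)
alpha = 0.6726

0.6726


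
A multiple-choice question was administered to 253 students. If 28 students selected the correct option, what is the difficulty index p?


Item difficulty p = number correct / total examinees
p = 28 / 253
p = 0.1107

0.1107


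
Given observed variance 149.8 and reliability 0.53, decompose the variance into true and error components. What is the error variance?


var_true = rxx * var_obs = 0.53 * 149.8 = 79.394
var_error = var_obs - var_true
var_error = 149.8 - 79.394
var_error = 70.406

70.406


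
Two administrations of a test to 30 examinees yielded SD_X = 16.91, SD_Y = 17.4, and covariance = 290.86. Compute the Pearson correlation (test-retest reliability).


r = cov(X,Y) / (SD_X * SD_Y)
r = 290.86 / (16.91 * 17.4)
r = 290.86 / 294.234
r = 0.9885

0.9885


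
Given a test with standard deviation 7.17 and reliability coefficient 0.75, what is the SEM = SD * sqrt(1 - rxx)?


SEM = SD * sqrt(1 - rxx)
SEM = 7.17 * sqrt(1 - 0.75)
SEM = 7.17 * sqrt(0.25) = 7.17 * 0.5
SEM = 3.585

3.585


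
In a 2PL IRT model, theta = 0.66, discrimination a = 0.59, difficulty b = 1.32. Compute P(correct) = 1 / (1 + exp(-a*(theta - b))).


a*(theta - b) = 0.59 * (0.66 - 1.32) = -0.3894
exp(--0.3894) = 1.4761
P = 1 / (1 + 1.4761)
P = 0.4039

0.4039


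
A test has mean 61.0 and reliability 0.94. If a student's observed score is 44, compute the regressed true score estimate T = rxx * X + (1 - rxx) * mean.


T_est = rxx * X + (1 - rxx) * mean
T_est = 0.94 * 44 + 0.06 * 61.0
T_est = 41.36 + 3.66
T_est = 45.02

45.02


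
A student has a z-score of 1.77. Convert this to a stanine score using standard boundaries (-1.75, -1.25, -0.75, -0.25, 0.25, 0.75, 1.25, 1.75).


Stanine boundaries: [-1.75, -1.25, -0.75, -0.25, 0.25, 0.75, 1.25, 1.75]
z = 1.77
Check each boundary:
  z >= -1.75 -> could be stanine 2
  z >= -1.25 -> could be stanine 3
  z >= -0.75 -> could be stanine 4
  z >= -0.25 -> could be stanine 5
  z >= 0.25 -> could be stanine 6
  z >= 0.75 -> could be stanine 7
  z >= 1.25 -> could be stanine 8
  z >= 1.75 -> could be stanine 9
Highest qualifying boundary gives stanine = 9

9


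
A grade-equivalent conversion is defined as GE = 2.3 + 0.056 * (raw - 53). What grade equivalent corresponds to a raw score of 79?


raw - median = 79 - 53 = 26
slope * diff = 0.056 * 26 = 1.456
GE = 2.3 + 1.456
GE = 3.756

3.756


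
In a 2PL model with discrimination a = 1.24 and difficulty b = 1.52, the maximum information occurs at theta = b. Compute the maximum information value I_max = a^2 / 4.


For 2PL, max info at theta = b = 1.52
I_max = a^2 / 4 = 1.24^2 / 4
= 1.5376 / 4
I_max = 0.3844

0.3844


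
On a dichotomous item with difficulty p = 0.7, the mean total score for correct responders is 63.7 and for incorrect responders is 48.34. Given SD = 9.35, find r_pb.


q = 1 - p = 0.3
rpb = ((M1 - M0) / SD) * sqrt(p * q)
rpb = ((63.7 - 48.34) / 9.35) * sqrt(0.7 * 0.3)
rpb = 0.7528

0.7528


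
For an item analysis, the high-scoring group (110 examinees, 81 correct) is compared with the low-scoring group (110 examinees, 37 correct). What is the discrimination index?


p_upper = 81/110 = 0.7364
p_lower = 37/110 = 0.3364
D = 0.7364 - 0.3364 = 0.4

0.4


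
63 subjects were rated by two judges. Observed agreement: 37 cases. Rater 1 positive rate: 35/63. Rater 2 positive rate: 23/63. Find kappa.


P_o = 37/63 = 0.587302
P_e = (35*23 + 28*40) / 3969 = 0.485009
kappa = (P_o - P_e) / (1 - P_e)
kappa = (0.587302 - 0.485009) / (1 - 0.485009)
kappa = 0.1986

0.1986


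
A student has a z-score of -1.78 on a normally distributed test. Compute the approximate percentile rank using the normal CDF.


CDF(z) = 0.5 * (1 + erf(z/sqrt(2)))
erf(-1.2587) = -0.9249
CDF = 0.0375
Percentile rank = 0.0375 * 100 = 3.75

3.75


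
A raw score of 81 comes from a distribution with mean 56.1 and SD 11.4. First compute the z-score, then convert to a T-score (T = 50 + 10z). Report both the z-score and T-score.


z = (X - mean) / SD = (81 - 56.1) / 11.4
z = 24.9 / 11.4
z = 2.1842
T-score = T = 50 + 10z
Carry z at full precision (z = 24.9 / 11.4) into the conversion:
T-score = 50 + 10 * (24.9 / 11.4) = 50 + 249 / 11.4
T-score = 50 + 21.8421
T-score = 71.8421

71.8421


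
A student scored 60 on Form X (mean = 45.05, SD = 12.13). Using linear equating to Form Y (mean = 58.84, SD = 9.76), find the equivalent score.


slope = SD_Y / SD_X = 9.76 / 12.13 ~ 0.8046
intercept = mean_Y - slope * mean_X = 58.84 - (9.76 / 12.13) * 45.05 ~ 22.592
Y = slope * X + intercept. To avoid rounding drift from the rounded slope/intercept, evaluate the equivalent form Y = mean_Y + SD_Y * (X - mean_X) / SD_X at full precision:
Y = 58.84 + 9.76 * (60 - 45.05) / 12.13
Y = 58.84 + 9.76 * 14.95 / 12.13
Y = 58.84 + 145.912 / 12.13
Y = 58.84 + 12.029
Y = 70.869

70.869


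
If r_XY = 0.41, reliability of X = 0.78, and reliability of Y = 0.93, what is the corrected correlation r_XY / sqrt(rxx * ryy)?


r_corrected = rxy / sqrt(rxx * ryy)
= 0.41 / sqrt(0.78 * 0.93)
= 0.41 / sqrt(0.7254)
= 0.41 / 0.851704
r_corrected = 0.4814

0.4814


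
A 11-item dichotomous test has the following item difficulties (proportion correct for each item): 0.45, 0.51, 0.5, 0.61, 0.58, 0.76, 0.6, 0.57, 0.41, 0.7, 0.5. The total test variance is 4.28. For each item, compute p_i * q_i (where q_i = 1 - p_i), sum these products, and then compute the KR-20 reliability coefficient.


For each item, compute p_i * q_i:
  Item 1: 0.45 * 0.55 = 0.2475
  Item 2: 0.51 * 0.49 = 0.2499
  Item 3: 0.5 * 0.5 = 0.25
  Item 4: 0.61 * 0.39 = 0.2379
  Item 5: 0.58 * 0.42 = 0.2436
  Item 6: 0.76 * 0.24 = 0.1824
  Item 7: 0.6 * 0.4 = 0.24
  Item 8: 0.57 * 0.43 = 0.2451
  Item 9: 0.41 * 0.59 = 0.2419
  Item 10: 0.7 * 0.3 = 0.21
  Item 11: 0.5 * 0.5 = 0.25
Sum(p_i * q_i) = 0.2475 + 0.2499 + 0.25 + 0.2379 + 0.2436 + 0.1824 + 0.24 + 0.2451 + 0.2419 + 0.21 + 0.25 = 2.5983
KR-20 = (k/(k-1)) * (1 - Sum(p_i*q_i) / Var_total)
= (11/10) * (1 - 2.5983/4.28)
= 1.1 * 0.3929
KR-20 = 0.4322

0.4322


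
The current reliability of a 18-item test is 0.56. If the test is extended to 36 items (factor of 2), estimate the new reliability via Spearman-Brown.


r_new = (n * rxx) / (1 + (n-1) * rxx)
r_new = (2 * 0.56) / (1 + 1 * 0.56)
r_new = 1.12 / 1.56
r_new = 0.7179

0.7179


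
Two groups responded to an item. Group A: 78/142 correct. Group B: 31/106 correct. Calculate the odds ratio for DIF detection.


Odds_A = 78/64 = 1.2188
Odds_B = 31/75 = 0.4133
OR = Odds_A / Odds_B = 1.2188 / 0.4133
Exactly, OR = (78 * 75) / (64 * 31) = 5850 / 1984
OR = 2.9486

2.9486


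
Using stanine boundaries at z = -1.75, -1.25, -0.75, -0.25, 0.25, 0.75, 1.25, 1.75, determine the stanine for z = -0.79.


Stanine boundaries: [-1.75, -1.25, -0.75, -0.25, 0.25, 0.75, 1.25, 1.75]
z = -0.79
Check each boundary:
  z >= -1.75 -> could be stanine 2
  z >= -1.25 -> could be stanine 3
  z < -0.75
  z < -0.25
  z < 0.25
  z < 0.75
  z < 1.25
  z < 1.75
Highest qualifying boundary gives stanine = 3

3


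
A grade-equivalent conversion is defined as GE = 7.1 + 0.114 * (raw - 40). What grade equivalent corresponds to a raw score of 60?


raw - median = 60 - 40 = 20
slope * diff = 0.114 * 20 = 2.28
GE = 7.1 + 2.28
GE = 9.38

9.38


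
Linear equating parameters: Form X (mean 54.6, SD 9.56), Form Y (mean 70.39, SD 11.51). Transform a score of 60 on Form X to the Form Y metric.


slope = SD_Y / SD_X = 11.51 / 9.56 ~ 1.204
intercept = mean_Y - slope * mean_X = 70.39 - (11.51 / 9.56) * 54.6 ~ 4.653
Y = slope * X + intercept. To avoid rounding drift from the rounded slope/intercept, evaluate the equivalent form Y = mean_Y + SD_Y * (X - mean_X) / SD_X at full precision:
Y = 70.39 + 11.51 * (60 - 54.6) / 9.56
Y = 70.39 + 11.51 * 5.4 / 9.56
Y = 70.39 + 62.154 / 9.56
Y = 70.39 + 6.5015
Y = 76.8915

76.8915


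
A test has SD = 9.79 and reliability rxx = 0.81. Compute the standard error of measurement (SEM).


SEM = SD * sqrt(1 - rxx)
SEM = 9.79 * sqrt(1 - 0.81)
SEM = 9.79 * sqrt(0.19) = 9.79 * 0.43589
SEM = 4.2674

4.2674


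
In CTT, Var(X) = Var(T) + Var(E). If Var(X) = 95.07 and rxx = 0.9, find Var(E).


var_true = rxx * var_obs = 0.9 * 95.07 = 85.563
var_error = var_obs - var_true
var_error = 95.07 - 85.563
var_error = 9.507

9.507


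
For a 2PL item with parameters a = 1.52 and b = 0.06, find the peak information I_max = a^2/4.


For 2PL, max info at theta = b = 0.06
I_max = a^2 / 4 = 1.52^2 / 4
= 2.3104 / 4
I_max = 0.5776

0.5776


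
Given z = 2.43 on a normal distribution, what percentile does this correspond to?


CDF(z) = 0.5 * (1 + erf(z/sqrt(2)))
erf(1.7183) = 0.9849
CDF = 0.9925
Percentile rank = 0.9925 * 100 = 99.25

99.25


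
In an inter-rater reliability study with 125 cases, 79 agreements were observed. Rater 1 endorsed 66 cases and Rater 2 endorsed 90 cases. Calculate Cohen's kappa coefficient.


P_o = 79/125 = 0.632
P_e = (66*90 + 59*35) / 15625 = 0.51232
kappa = (P_o - P_e) / (1 - P_e)
kappa = (0.632 - 0.51232) / (1 - 0.51232)
kappa = 0.2454

0.2454


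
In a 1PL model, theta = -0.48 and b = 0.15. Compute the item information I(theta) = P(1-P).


P = 1/(1+exp(-(-0.48-0.15))) = 0.3475
I = P*(1-P) = 0.3475 * 0.6525
I = 0.2267

0.2267


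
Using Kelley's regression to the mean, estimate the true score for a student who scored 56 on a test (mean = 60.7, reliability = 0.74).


T_est = rxx * X + (1 - rxx) * mean
T_est = 0.74 * 56 + 0.26 * 60.7
T_est = 41.44 + 15.782
T_est = 57.222

57.222


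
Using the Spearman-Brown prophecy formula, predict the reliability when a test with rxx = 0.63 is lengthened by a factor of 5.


r_new = (n * rxx) / (1 + (n-1) * rxx)
r_new = (5 * 0.63) / (1 + 4 * 0.63)
r_new = 3.15 / 3.52
r_new = 0.8949

0.8949


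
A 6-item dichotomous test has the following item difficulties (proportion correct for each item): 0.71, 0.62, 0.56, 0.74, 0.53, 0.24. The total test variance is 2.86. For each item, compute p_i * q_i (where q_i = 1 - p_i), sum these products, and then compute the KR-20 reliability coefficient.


For each item, compute p_i * q_i:
  Item 1: 0.71 * 0.29 = 0.2059
  Item 2: 0.62 * 0.38 = 0.2356
  Item 3: 0.56 * 0.44 = 0.2464
  Item 4: 0.74 * 0.26 = 0.1924
  Item 5: 0.53 * 0.47 = 0.2491
  Item 6: 0.24 * 0.76 = 0.1824
Sum(p_i * q_i) = 0.2059 + 0.2356 + 0.2464 + 0.1924 + 0.2491 + 0.1824 = 1.3118
KR-20 = (k/(k-1)) * (1 - Sum(p_i*q_i) / Var_total)
= (6/5) * (1 - 1.3118/2.86)
= 1.2 * 0.5413
KR-20 = 0.6496

0.6496


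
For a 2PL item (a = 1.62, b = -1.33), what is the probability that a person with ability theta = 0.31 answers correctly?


a*(theta - b) = 1.62 * (0.31 - -1.33) = 2.6568
exp(-2.6568) = 0.0702
P = 1 / (1 + 0.0702)
P = 0.9344

0.9344


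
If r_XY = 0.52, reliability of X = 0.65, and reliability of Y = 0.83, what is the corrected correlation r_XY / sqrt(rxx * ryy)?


r_corrected = rxy / sqrt(rxx * ryy)
= 0.52 / sqrt(0.65 * 0.83)
= 0.52 / sqrt(0.5395)
= 0.52 / 0.734507
r_corrected = 0.708

0.708


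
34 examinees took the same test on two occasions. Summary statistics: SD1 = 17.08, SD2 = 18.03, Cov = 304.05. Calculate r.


r = cov(X,Y) / (SD_X * SD_Y)
r = 304.05 / (17.08 * 18.03)
r = 304.05 / 307.9524
r = 0.9873

0.9873


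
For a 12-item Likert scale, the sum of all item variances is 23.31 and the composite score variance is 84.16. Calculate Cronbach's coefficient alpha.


alpha = (k/(k-1)) * (1 - sum(si^2)/s_total^2)
= (12/11) * (1 - 23.31/84.16)
alpha = 0.7888

0.7888


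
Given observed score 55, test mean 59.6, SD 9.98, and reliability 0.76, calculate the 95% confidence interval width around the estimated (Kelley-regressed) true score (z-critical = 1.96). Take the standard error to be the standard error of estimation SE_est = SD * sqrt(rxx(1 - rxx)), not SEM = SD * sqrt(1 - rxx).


True score estimate = 0.76*55 + 0.24*59.6 = 56.104
SE_est = SD * sqrt(rxx * (1 - rxx)) = 9.98 * sqrt(0.76 * 0.24) = 9.98 * sqrt(0.1824) = 4.26229
CI = T_est +/- z * SE_est, so width = 2 * z * SE_est = 2 * 1.96 * 4.26229
Width = 16.7082

16.7082


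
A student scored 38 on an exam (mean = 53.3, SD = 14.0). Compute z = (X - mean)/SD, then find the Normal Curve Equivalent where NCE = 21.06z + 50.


z = (X - mean) / SD = (38 - 53.3) / 14.0
z = -15.3 / 14.0
z = -1.0929
NCE = NCE = 21.06z + 50
Carry z at full precision (z = -15.3 / 14.0) into the conversion:
NCE = 21.06 * (-15.3 / 14.0) + 50 = -322.218 / 14.0 + 50
NCE = -23.0156 + 50
NCE = 26.9844

26.9844


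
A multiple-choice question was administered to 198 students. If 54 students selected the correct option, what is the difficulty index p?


Item difficulty p = number correct / total examinees
p = 54 / 198
p = 0.2727

0.2727


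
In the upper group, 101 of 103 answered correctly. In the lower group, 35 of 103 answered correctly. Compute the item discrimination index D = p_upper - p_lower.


p_upper = 101/103 = 0.9806
p_lower = 35/103 = 0.3398
D = 0.9806 - 0.3398 = 0.6408

0.6408


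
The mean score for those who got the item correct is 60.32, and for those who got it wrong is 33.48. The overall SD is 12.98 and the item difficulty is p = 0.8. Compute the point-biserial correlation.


q = 1 - p = 0.2
rpb = ((M1 - M0) / SD) * sqrt(p * q)
rpb = ((60.32 - 33.48) / 12.98) * sqrt(0.8 * 0.2)
rpb = 0.8271

0.8271


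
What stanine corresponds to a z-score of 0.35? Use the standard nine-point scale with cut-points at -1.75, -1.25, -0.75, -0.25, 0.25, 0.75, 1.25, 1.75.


Stanine boundaries: [-1.75, -1.25, -0.75, -0.25, 0.25, 0.75, 1.25, 1.75]
z = 0.35
Check each boundary:
  z >= -1.75 -> could be stanine 2
  z >= -1.25 -> could be stanine 3
  z >= -0.75 -> could be stanine 4
  z >= -0.25 -> could be stanine 5
  z >= 0.25 -> could be stanine 6
  z < 0.75
  z < 1.25
  z < 1.75
Highest qualifying boundary gives stanine = 6

6


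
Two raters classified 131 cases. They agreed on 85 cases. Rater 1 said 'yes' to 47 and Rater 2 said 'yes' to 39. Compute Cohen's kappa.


P_o = 85/131 = 0.648855
P_e = (47*39 + 84*92) / 17161 = 0.557135
kappa = (P_o - P_e) / (1 - P_e)
kappa = (0.648855 - 0.557135) / (1 - 0.557135)
kappa = 0.2071

0.2071


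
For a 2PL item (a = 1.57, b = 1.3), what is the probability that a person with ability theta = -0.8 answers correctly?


a*(theta - b) = 1.57 * (-0.8 - 1.3) = -3.297
exp(--3.297) = 27.0314
P = 1 / (1 + 27.0314)
P = 0.0357

0.0357


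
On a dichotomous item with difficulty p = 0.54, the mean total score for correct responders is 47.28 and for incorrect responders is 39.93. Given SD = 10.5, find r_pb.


q = 1 - p = 0.46
rpb = ((M1 - M0) / SD) * sqrt(p * q)
rpb = ((47.28 - 39.93) / 10.5) * sqrt(0.54 * 0.46)
rpb = 0.3489

0.3489


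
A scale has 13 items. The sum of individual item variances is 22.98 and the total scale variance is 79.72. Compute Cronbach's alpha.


alpha = (k/(k-1)) * (1 - sum(si^2)/s_total^2)
= (13/12) * (1 - 22.98/79.72)
alpha = 0.7711

0.7711


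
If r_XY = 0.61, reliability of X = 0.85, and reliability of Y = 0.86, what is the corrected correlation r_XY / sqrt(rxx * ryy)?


r_corrected = rxy / sqrt(rxx * ryy)
= 0.61 / sqrt(0.85 * 0.86)
= 0.61 / sqrt(0.731)
= 0.61 / 0.854985
r_corrected = 0.7135

0.7135


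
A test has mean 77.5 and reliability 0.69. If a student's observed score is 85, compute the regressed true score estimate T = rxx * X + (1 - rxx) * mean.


T_est = rxx * X + (1 - rxx) * mean
T_est = 0.69 * 85 + 0.31 * 77.5
T_est = 58.65 + 24.025
T_est = 82.675

82.675


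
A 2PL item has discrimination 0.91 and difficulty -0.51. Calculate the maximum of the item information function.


For 2PL, max info at theta = b = -0.51
I_max = a^2 / 4 = 0.91^2 / 4
= 0.8281 / 4
I_max = 0.207

0.207


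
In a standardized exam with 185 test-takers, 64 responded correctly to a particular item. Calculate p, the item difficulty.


Item difficulty p = number correct / total examinees
p = 64 / 185
p = 0.3459

0.3459


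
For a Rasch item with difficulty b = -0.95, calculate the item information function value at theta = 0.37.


P = 1/(1+exp(-(0.37--0.95))) = 0.7892
I = P*(1-P) = 0.7892 * 0.2108
I = 0.1664

0.1664


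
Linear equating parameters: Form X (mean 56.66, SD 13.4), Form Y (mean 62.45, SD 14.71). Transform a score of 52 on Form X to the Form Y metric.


slope = SD_Y / SD_X = 14.71 / 13.4 ~ 1.0978
intercept = mean_Y - slope * mean_X = 62.45 - (14.71 / 13.4) * 56.66 ~ 0.2509
Y = slope * X + intercept. To avoid rounding drift from the rounded slope/intercept, evaluate the equivalent form Y = mean_Y + SD_Y * (X - mean_X) / SD_X at full precision:
Y = 62.45 + 14.71 * (52 - 56.66) / 13.4
Y = 62.45 - 14.71 * 4.66 / 13.4
Y = 62.45 - 68.5486 / 13.4
Y = 62.45 - 5.1156
Y = 57.3344

57.3344


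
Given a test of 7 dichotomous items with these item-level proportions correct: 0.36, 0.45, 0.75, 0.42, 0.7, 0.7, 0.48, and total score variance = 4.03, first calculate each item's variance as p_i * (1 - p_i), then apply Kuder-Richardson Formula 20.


For each item, compute p_i * q_i:
  Item 1: 0.36 * 0.64 = 0.2304
  Item 2: 0.45 * 0.55 = 0.2475
  Item 3: 0.75 * 0.25 = 0.1875
  Item 4: 0.42 * 0.58 = 0.2436
  Item 5: 0.7 * 0.3 = 0.21
  Item 6: 0.7 * 0.3 = 0.21
  Item 7: 0.48 * 0.52 = 0.2496
Sum(p_i * q_i) = 0.2304 + 0.2475 + 0.1875 + 0.2436 + 0.21 + 0.21 + 0.2496 = 1.5786
KR-20 = (k/(k-1)) * (1 - Sum(p_i*q_i) / Var_total)
= (7/6) * (1 - 1.5786/4.03)
= 1.1667 * 0.6083
KR-20 = 0.7097

0.7097


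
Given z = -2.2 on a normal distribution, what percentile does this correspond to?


CDF(z) = 0.5 * (1 + erf(z/sqrt(2)))
erf(-1.5556) = -0.9722
CDF = 0.0139
Percentile rank = 0.0139 * 100 = 1.39

1.39


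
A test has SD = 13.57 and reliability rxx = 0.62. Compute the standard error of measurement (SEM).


SEM = SD * sqrt(1 - rxx)
SEM = 13.57 * sqrt(1 - 0.62)
SEM = 13.57 * sqrt(0.38) = 13.57 * 0.616441
SEM = 8.3651

8.3651


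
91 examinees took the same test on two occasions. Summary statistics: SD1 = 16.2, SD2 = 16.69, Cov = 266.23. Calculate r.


r = cov(X,Y) / (SD_X * SD_Y)
r = 266.23 / (16.2 * 16.69)
r = 266.23 / 270.378
r = 0.9847

0.9847


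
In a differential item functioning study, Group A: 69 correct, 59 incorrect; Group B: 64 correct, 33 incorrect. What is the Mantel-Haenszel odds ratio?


Odds_A = 69/59 = 1.1695
Odds_B = 64/33 = 1.9394
OR = Odds_A / Odds_B = 1.1695 / 1.9394
Exactly, OR = (69 * 33) / (59 * 64) = 2277 / 3776
OR = 0.603

0.603


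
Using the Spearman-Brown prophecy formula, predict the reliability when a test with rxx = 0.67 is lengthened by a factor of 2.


r_new = (n * rxx) / (1 + (n-1) * rxx)
r_new = (2 * 0.67) / (1 + 1 * 0.67)
r_new = 1.34 / 1.67
r_new = 0.8024

0.8024


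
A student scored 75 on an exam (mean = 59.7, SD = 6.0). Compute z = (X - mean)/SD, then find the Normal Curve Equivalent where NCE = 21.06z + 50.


z = (X - mean) / SD = (75 - 59.7) / 6.0
z = 15.3 / 6.0
z = 2.55
NCE = NCE = 21.06z + 50
Carry z at full precision (z = 15.3 / 6.0) into the conversion:
NCE = 21.06 * (15.3 / 6.0) + 50 = 322.218 / 6.0 + 50
NCE = 53.703 + 50
NCE = 103.703

103.703


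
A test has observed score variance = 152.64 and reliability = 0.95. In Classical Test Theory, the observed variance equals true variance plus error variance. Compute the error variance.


var_true = rxx * var_obs = 0.95 * 152.64 = 145.008
var_error = var_obs - var_true
var_error = 152.64 - 145.008
var_error = 7.632

7.632


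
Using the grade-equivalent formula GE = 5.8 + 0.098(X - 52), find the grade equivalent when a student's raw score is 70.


raw - median = 70 - 52 = 18
slope * diff = 0.098 * 18 = 1.764
GE = 5.8 + 1.764
GE = 7.564

7.564


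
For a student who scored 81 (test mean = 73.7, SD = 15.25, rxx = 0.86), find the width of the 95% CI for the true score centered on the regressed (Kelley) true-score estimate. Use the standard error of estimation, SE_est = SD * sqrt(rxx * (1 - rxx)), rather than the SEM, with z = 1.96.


True score estimate = 0.86*81 + 0.14*73.7 = 79.978
SE_est = SD * sqrt(rxx * (1 - rxx)) = 15.25 * sqrt(0.86 * 0.14) = 15.25 * sqrt(0.1204) = 5.291552
CI = T_est +/- z * SE_est, so width = 2 * z * SE_est = 2 * 1.96 * 5.291552
Width = 20.7429

20.7429


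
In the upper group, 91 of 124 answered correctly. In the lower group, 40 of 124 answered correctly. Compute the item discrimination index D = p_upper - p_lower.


p_upper = 91/124 = 0.7339
p_lower = 40/124 = 0.3226
D = 0.7339 - 0.3226 = 0.4113

0.4113


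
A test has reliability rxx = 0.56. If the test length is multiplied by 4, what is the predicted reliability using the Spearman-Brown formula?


r_new = (n * rxx) / (1 + (n-1) * rxx)
r_new = (4 * 0.56) / (1 + 3 * 0.56)
r_new = 2.24 / 2.68
r_new = 0.8358

0.8358


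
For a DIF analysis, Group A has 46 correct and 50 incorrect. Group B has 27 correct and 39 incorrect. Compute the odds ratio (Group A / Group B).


Odds_A = 46/50 = 0.92
Odds_B = 27/39 = 0.6923
OR = Odds_A / Odds_B = 0.92 / 0.6923
Exactly, OR = (46 * 39) / (50 * 27) = 1794 / 1350
OR = 1.3289

1.3289


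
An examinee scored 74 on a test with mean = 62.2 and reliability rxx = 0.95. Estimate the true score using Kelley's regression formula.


T_est = rxx * X + (1 - rxx) * mean
T_est = 0.95 * 74 + 0.05 * 62.2
T_est = 70.3 + 3.11
T_est = 73.41

73.41


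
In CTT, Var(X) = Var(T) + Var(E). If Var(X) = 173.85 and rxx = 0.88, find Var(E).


var_true = rxx * var_obs = 0.88 * 173.85 = 152.988
var_error = var_obs - var_true
var_error = 173.85 - 152.988
var_error = 20.862

20.862


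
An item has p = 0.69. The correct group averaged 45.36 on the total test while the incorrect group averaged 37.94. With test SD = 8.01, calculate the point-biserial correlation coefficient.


q = 1 - p = 0.31
rpb = ((M1 - M0) / SD) * sqrt(p * q)
rpb = ((45.36 - 37.94) / 8.01) * sqrt(0.69 * 0.31)
rpb = 0.4284

0.4284


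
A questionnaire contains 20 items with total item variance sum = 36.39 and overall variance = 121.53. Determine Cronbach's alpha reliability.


alpha = (k/(k-1)) * (1 - sum(si^2)/s_total^2)
= (20/19) * (1 - 36.39/121.53)
alpha = 0.7374

0.7374


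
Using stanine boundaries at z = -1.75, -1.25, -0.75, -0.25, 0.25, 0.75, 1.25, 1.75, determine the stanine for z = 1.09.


Stanine boundaries: [-1.75, -1.25, -0.75, -0.25, 0.25, 0.75, 1.25, 1.75]
z = 1.09
Check each boundary:
  z >= -1.75 -> could be stanine 2
  z >= -1.25 -> could be stanine 3
  z >= -0.75 -> could be stanine 4
  z >= -0.25 -> could be stanine 5
  z >= 0.25 -> could be stanine 6
  z >= 0.75 -> could be stanine 7
  z < 1.25
  z < 1.75
Highest qualifying boundary gives stanine = 7

7


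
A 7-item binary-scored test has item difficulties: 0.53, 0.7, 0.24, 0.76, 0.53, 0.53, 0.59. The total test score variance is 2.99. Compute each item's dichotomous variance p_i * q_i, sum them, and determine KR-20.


For each item, compute p_i * q_i:
  Item 1: 0.53 * 0.47 = 0.2491
  Item 2: 0.7 * 0.3 = 0.21
  Item 3: 0.24 * 0.76 = 0.1824
  Item 4: 0.76 * 0.24 = 0.1824
  Item 5: 0.53 * 0.47 = 0.2491
  Item 6: 0.53 * 0.47 = 0.2491
  Item 7: 0.59 * 0.41 = 0.2419
Sum(p_i * q_i) = 0.2491 + 0.21 + 0.1824 + 0.1824 + 0.2491 + 0.2491 + 0.2419 = 1.564
KR-20 = (k/(k-1)) * (1 - Sum(p_i*q_i) / Var_total)
= (7/6) * (1 - 1.564/2.99)
= 1.1667 * 0.4769
KR-20 = 0.5564

0.5564


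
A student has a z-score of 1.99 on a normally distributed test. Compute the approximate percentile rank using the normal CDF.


CDF(z) = 0.5 * (1 + erf(z/sqrt(2)))
erf(1.4071) = 0.9534
CDF = 0.9767
Percentile rank = 0.9767 * 100 = 97.67

97.67


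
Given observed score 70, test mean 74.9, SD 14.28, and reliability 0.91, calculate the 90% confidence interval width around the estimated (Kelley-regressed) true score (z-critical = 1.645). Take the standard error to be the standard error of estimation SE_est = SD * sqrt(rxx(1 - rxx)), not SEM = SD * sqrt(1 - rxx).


True score estimate = 0.91*70 + 0.09*74.9 = 70.441
SE_est = SD * sqrt(rxx * (1 - rxx)) = 14.28 * sqrt(0.91 * 0.09) = 14.28 * sqrt(0.0819) = 4.086676
CI = T_est +/- z * SE_est, so width = 2 * z * SE_est = 2 * 1.645 * 4.086676
Width = 13.4452

13.4452


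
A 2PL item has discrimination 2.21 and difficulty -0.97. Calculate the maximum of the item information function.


For 2PL, max info at theta = b = -0.97
I_max = a^2 / 4 = 2.21^2 / 4
= 4.8841 / 4
I_max = 1.221

1.221


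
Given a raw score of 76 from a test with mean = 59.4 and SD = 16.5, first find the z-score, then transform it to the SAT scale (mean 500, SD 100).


z = (X - mean) / SD = (76 - 59.4) / 16.5
z = 16.6 / 16.5
z = 1.0061
SAT-scale = SAT = 500 + 100z
Carry z at full precision (z = 16.6 / 16.5) into the conversion:
SAT-scale = 500 + 100 * (16.6 / 16.5) = 500 + 1660 / 16.5
SAT-scale = 500 + 100.6061
SAT-scale = 600.6061

600.6061


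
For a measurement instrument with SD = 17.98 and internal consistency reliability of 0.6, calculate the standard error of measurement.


SEM = SD * sqrt(1 - rxx)
SEM = 17.98 * sqrt(1 - 0.6)
SEM = 17.98 * sqrt(0.4) = 17.98 * 0.632456
SEM = 11.3716

11.3716


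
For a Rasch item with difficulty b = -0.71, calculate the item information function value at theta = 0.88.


P = 1/(1+exp(-(0.88--0.71))) = 0.8306
I = P*(1-P) = 0.8306 * 0.1694
I = 0.1407

0.1407


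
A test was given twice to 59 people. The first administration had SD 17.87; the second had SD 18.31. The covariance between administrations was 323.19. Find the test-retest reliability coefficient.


r = cov(X,Y) / (SD_X * SD_Y)
r = 323.19 / (17.87 * 18.31)
r = 323.19 / 327.1997
r = 0.9877

0.9877


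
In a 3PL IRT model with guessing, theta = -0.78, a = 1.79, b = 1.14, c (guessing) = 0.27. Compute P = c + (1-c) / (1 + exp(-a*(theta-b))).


logit = 1.79*(-0.78 - 1.14) = -3.4368
P* = 1/(1 + exp(--3.4368)) = 0.0312
P = 0.27 + (1 - 0.27) * 0.0312
P = 0.2928

0.2928


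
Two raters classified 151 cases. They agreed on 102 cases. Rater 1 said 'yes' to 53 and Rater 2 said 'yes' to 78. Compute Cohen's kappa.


P_o = 102/151 = 0.675497
P_e = (53*78 + 98*73) / 22801 = 0.495066
kappa = (P_o - P_e) / (1 - P_e)
kappa = (0.675497 - 0.495066) / (1 - 0.495066)
kappa = 0.3573

0.3573


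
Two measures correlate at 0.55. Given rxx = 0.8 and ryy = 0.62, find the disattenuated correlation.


r_corrected = rxy / sqrt(rxx * ryy)
= 0.55 / sqrt(0.8 * 0.62)
= 0.55 / sqrt(0.496)
= 0.55 / 0.704273
r_corrected = 0.7809

0.7809


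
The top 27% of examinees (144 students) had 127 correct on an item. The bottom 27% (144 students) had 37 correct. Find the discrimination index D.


p_upper = 127/144 = 0.8819
p_lower = 37/144 = 0.2569
D = 0.8819 - 0.2569 = 0.625

0.625


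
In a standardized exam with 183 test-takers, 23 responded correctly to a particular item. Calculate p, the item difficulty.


Item difficulty p = number correct / total examinees
p = 23 / 183
p = 0.1257

0.1257


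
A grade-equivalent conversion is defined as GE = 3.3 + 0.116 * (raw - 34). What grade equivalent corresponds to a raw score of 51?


raw - median = 51 - 34 = 17
slope * diff = 0.116 * 17 = 1.972
GE = 3.3 + 1.972
GE = 5.272

5.272


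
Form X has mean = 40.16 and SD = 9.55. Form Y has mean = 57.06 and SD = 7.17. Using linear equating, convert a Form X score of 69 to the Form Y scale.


slope = SD_Y / SD_X = 7.17 / 9.55 ~ 0.7508
intercept = mean_Y - slope * mean_X = 57.06 - (7.17 / 9.55) * 40.16 ~ 26.9085
Y = slope * X + intercept. To avoid rounding drift from the rounded slope/intercept, evaluate the equivalent form Y = mean_Y + SD_Y * (X - mean_X) / SD_X at full precision:
Y = 57.06 + 7.17 * (69 - 40.16) / 9.55
Y = 57.06 + 7.17 * 28.84 / 9.55
Y = 57.06 + 206.7828 / 9.55
Y = 57.06 + 21.6526
Y = 78.7126

78.7126


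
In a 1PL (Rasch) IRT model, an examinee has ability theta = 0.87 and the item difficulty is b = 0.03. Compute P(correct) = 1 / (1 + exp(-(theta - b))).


theta - b = 0.87 - 0.03 = 0.84
exp(-(theta - b)) = exp(-0.84) = 0.4317
P = 1 / (1 + 0.4317)
P = 0.6985

0.6985


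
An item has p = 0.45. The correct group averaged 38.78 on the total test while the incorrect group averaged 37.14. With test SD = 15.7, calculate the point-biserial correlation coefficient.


q = 1 - p = 0.55
rpb = ((M1 - M0) / SD) * sqrt(p * q)
rpb = ((38.78 - 37.14) / 15.7) * sqrt(0.45 * 0.55)
rpb = 0.052

0.052


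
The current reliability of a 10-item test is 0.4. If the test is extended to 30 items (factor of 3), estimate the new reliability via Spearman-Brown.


r_new = (n * rxx) / (1 + (n-1) * rxx)
r_new = (3 * 0.4) / (1 + 2 * 0.4)
r_new = 1.2 / 1.8
r_new = 0.6667

0.6667


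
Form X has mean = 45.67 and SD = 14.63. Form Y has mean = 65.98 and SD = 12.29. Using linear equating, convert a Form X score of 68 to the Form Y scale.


slope = SD_Y / SD_X = 12.29 / 14.63 ~ 0.8401
intercept = mean_Y - slope * mean_X = 65.98 - (12.29 / 14.63) * 45.67 ~ 27.6147
Y = slope * X + intercept. To avoid rounding drift from the rounded slope/intercept, evaluate the equivalent form Y = mean_Y + SD_Y * (X - mean_X) / SD_X at full precision:
Y = 65.98 + 12.29 * (68 - 45.67) / 14.63
Y = 65.98 + 12.29 * 22.33 / 14.63
Y = 65.98 + 274.4357 / 14.63
Y = 65.98 + 18.7584
Y = 84.7384

84.7384


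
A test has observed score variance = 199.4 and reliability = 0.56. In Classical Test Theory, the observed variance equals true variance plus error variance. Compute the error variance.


var_true = rxx * var_obs = 0.56 * 199.4 = 111.664
var_error = var_obs - var_true
var_error = 199.4 - 111.664
var_error = 87.736

87.736


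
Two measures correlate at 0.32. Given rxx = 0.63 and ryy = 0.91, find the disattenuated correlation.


r_corrected = rxy / sqrt(rxx * ryy)
= 0.32 / sqrt(0.63 * 0.91)
= 0.32 / sqrt(0.5733)
= 0.32 / 0.757166
r_corrected = 0.4226

0.4226


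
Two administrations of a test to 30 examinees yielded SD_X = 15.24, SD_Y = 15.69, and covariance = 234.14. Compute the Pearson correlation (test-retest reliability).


r = cov(X,Y) / (SD_X * SD_Y)
r = 234.14 / (15.24 * 15.69)
r = 234.14 / 239.1156
r = 0.9792

0.9792


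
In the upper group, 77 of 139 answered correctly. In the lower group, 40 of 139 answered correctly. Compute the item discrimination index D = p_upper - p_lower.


p_upper = 77/139 = 0.554
p_lower = 40/139 = 0.2878
D = 0.554 - 0.2878 = 0.2662

0.2662


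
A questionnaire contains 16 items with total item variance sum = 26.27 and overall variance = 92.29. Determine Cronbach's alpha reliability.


alpha = (k/(k-1)) * (1 - sum(si^2)/s_total^2)
= (16/15) * (1 - 26.27/92.29)
alpha = 0.763

0.763


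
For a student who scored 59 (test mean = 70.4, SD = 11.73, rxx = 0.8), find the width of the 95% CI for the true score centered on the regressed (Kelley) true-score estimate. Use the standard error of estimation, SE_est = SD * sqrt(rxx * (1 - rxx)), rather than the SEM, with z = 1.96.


True score estimate = 0.8*59 + 0.2*70.4 = 61.28
SE_est = SD * sqrt(rxx * (1 - rxx)) = 11.73 * sqrt(0.8 * 0.2) = 11.73 * sqrt(0.16) = 4.692
CI = T_est +/- z * SE_est, so width = 2 * z * SE_est = 2 * 1.96 * 4.692
Width = 18.3926

18.3926


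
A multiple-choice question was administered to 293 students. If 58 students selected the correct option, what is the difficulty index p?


Item difficulty p = number correct / total examinees
p = 58 / 293
p = 0.198

0.198


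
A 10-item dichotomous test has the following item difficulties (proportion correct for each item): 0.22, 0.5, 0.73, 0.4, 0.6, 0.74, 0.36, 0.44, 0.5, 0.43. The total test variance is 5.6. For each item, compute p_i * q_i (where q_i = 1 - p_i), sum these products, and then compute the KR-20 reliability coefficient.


For each item, compute p_i * q_i:
  Item 1: 0.22 * 0.78 = 0.1716
  Item 2: 0.5 * 0.5 = 0.25
  Item 3: 0.73 * 0.27 = 0.1971
  Item 4: 0.4 * 0.6 = 0.24
  Item 5: 0.6 * 0.4 = 0.24
  Item 6: 0.74 * 0.26 = 0.1924
  Item 7: 0.36 * 0.64 = 0.2304
  Item 8: 0.44 * 0.56 = 0.2464
  Item 9: 0.5 * 0.5 = 0.25
  Item 10: 0.43 * 0.57 = 0.2451
Sum(p_i * q_i) = 0.1716 + 0.25 + 0.1971 + 0.24 + 0.24 + 0.1924 + 0.2304 + 0.2464 + 0.25 + 0.2451 = 2.263
KR-20 = (k/(k-1)) * (1 - Sum(p_i*q_i) / Var_total)
= (10/9) * (1 - 2.263/5.6)
= 1.1111 * 0.5959
KR-20 = 0.6621

0.6621


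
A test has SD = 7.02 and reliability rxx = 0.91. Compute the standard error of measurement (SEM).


SEM = SD * sqrt(1 - rxx)
SEM = 7.02 * sqrt(1 - 0.91)
SEM = 7.02 * sqrt(0.09) = 7.02 * 0.3
SEM = 2.106

2.106


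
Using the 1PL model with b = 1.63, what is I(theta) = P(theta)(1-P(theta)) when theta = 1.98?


P = 1/(1+exp(-(1.98-1.63))) = 0.5866
I = P*(1-P) = 0.5866 * 0.4134
I = 0.2425

0.2425


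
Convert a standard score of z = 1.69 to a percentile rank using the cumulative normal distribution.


CDF(z) = 0.5 * (1 + erf(z/sqrt(2)))
erf(1.195) = 0.909
CDF = 0.9545
Percentile rank = 0.9545 * 100 = 95.45

95.45


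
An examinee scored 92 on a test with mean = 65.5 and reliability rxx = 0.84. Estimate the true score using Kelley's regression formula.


T_est = rxx * X + (1 - rxx) * mean
T_est = 0.84 * 92 + 0.16 * 65.5
T_est = 77.28 + 10.48
T_est = 87.76

87.76


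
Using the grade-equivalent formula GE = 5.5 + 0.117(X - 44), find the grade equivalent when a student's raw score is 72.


raw - median = 72 - 44 = 28
slope * diff = 0.117 * 28 = 3.276
GE = 5.5 + 3.276
GE = 8.776

8.776


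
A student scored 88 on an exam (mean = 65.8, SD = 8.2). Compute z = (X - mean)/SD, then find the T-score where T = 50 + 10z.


z = (X - mean) / SD = (88 - 65.8) / 8.2
z = 22.2 / 8.2
z = 2.7073
T-score = T = 50 + 10z
Carry z at full precision (z = 22.2 / 8.2) into the conversion:
T-score = 50 + 10 * (22.2 / 8.2) = 50 + 222 / 8.2
T-score = 50 + 27.0732
T-score = 77.0732

77.0732


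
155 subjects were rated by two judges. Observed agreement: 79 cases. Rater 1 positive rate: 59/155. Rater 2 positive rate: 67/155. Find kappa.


P_o = 79/155 = 0.509677
P_e = (59*67 + 96*88) / 24025 = 0.516171
kappa = (P_o - P_e) / (1 - P_e)
kappa = (0.509677 - 0.516171) / (1 - 0.516171)
kappa = -0.0134

-0.0134


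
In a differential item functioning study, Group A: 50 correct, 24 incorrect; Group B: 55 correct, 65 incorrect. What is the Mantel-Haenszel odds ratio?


Odds_A = 50/24 = 2.0833
Odds_B = 55/65 = 0.8462
OR = Odds_A / Odds_B = 2.0833 / 0.8462
Exactly, OR = (50 * 65) / (24 * 55) = 3250 / 1320
OR = 2.4621

2.4621


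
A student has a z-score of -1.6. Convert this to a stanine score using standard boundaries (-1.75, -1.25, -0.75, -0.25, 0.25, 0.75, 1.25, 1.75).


Stanine boundaries: [-1.75, -1.25, -0.75, -0.25, 0.25, 0.75, 1.25, 1.75]
z = -1.6
Check each boundary:
  z >= -1.75 -> could be stanine 2
  z < -1.25
  z < -0.75
  z < -0.25
  z < 0.25
  z < 0.75
  z < 1.25
  z < 1.75
Highest qualifying boundary gives stanine = 2

2


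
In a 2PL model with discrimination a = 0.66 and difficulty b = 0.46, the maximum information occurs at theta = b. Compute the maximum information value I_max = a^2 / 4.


For 2PL, max info at theta = b = 0.46
I_max = a^2 / 4 = 0.66^2 / 4
= 0.4356 / 4
I_max = 0.1089

0.1089


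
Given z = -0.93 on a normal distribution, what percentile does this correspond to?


CDF(z) = 0.5 * (1 + erf(z/sqrt(2)))
erf(-0.6576) = -0.6476
CDF = 0.1762
Percentile rank = 0.1762 * 100 = 17.62

17.62


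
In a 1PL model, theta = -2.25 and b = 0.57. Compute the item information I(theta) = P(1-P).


P = 1/(1+exp(-(-2.25-0.57))) = 0.0563
I = P*(1-P) = 0.0563 * 0.9437
I = 0.0531

0.0531


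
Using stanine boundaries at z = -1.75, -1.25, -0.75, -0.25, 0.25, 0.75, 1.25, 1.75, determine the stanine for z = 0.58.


Stanine boundaries: [-1.75, -1.25, -0.75, -0.25, 0.25, 0.75, 1.25, 1.75]
z = 0.58
Check each boundary:
  z >= -1.75 -> could be stanine 2
  z >= -1.25 -> could be stanine 3
  z >= -0.75 -> could be stanine 4
  z >= -0.25 -> could be stanine 5
  z >= 0.25 -> could be stanine 6
  z < 0.75
  z < 1.25
  z < 1.75
Highest qualifying boundary gives stanine = 6

6
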